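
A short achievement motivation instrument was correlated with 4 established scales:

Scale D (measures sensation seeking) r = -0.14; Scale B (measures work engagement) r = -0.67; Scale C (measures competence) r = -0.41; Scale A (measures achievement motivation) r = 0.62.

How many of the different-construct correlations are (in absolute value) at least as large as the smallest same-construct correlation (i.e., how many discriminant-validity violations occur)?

Convergent (same construct = achievement motivation): Scale A.
Smallest convergent = 0.62. Discriminant |r|: 0.14, 0.67, 0.41; count ≥ 0.62 → 1.

1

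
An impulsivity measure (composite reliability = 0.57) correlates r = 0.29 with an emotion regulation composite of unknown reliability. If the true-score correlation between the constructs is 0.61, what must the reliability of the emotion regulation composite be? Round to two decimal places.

0.40

r_true = r_obs / √(r_xx · r_yy) ⇒ 0.61 = 0.29 / √(0.57 · r_yy).
√(0.57 · r_yy) = 0.29 / 0.61 = 0.4754; 0.57 · r_yy = 0.2260; r_yy = 0.2260 / 0.57 ≈ 0.40.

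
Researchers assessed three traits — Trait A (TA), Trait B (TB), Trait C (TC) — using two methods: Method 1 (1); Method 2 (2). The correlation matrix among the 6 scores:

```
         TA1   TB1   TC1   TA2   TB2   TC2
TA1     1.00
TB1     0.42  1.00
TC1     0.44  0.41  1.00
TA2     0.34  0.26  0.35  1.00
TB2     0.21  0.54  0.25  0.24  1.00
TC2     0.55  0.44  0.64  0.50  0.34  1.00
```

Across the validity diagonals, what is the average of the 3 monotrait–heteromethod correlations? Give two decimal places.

0.51

Convergent values: 0.34, 0.54, 0.64; mean = 1.52/3 = 0.51.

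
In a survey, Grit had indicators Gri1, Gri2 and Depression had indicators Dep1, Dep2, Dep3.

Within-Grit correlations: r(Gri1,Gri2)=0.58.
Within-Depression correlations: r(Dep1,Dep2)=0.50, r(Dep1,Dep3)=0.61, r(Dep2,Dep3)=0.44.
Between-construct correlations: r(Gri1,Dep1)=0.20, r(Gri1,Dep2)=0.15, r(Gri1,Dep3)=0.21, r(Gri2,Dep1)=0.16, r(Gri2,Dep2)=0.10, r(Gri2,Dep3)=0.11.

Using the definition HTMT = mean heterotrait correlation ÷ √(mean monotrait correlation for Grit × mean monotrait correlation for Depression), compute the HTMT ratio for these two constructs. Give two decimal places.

Mean between = 0.93/6 = 0.1550.
Mean within-Gri = 0.58/1 = 0.5800; mean within-Dep = 1.55/3 = 0.5167.
Geometric mean = √(0.5800 × 0.5167) = 0.5474.
HTMT = 0.1550 / 0.5474 = 0.28.

0.28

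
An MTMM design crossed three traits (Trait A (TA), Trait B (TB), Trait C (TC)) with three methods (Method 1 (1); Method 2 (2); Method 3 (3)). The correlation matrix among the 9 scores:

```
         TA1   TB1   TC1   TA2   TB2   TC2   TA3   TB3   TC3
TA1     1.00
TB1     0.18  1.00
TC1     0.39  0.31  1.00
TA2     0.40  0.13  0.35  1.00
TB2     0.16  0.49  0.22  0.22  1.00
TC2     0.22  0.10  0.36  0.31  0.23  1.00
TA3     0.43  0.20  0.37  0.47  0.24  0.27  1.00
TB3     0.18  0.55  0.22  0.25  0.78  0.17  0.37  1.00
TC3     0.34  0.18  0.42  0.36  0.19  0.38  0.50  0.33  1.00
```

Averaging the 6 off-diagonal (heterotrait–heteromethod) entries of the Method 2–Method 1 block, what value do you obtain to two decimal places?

HTHM values (method 2 × method 1): 0.13, 0.35, 0.16, 0.22, 0.22, 0.10; mean = 1.18/6 = 0.20.

0.20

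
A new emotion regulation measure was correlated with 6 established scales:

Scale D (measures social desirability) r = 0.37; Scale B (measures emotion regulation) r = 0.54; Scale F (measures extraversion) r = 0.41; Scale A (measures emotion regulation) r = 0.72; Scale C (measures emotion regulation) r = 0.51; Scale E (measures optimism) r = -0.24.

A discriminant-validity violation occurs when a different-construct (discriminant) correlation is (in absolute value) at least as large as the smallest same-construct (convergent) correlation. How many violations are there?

0

Convergent (same construct = emotion regulation): Scale B, Scale A, Scale C.
Smallest convergent = 0.51. Discriminant |r|: 0.37, 0.41, 0.24; count ≥ 0.51 → 0.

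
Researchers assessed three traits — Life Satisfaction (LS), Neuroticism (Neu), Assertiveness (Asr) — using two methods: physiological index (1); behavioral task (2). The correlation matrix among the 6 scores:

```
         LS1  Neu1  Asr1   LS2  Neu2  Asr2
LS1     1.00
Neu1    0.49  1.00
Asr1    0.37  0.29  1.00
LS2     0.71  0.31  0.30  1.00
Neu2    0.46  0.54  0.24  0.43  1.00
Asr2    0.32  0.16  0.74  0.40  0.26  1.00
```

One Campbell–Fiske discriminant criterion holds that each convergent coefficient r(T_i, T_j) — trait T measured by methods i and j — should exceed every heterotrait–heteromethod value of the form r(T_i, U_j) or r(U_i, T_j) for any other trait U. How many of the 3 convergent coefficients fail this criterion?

Convergent coefficients and their comparison sets:
LS (methods 1·2): 0.71 vs {0.46, 0.31, 0.32, 0.30} → pass.
Neu (methods 1·2): 0.54 vs {0.31, 0.46, 0.16, 0.24} → pass.
Asr (methods 1·2): 0.74 vs {0.30, 0.32, 0.24, 0.16} → pass.
0 of 3 fail.

0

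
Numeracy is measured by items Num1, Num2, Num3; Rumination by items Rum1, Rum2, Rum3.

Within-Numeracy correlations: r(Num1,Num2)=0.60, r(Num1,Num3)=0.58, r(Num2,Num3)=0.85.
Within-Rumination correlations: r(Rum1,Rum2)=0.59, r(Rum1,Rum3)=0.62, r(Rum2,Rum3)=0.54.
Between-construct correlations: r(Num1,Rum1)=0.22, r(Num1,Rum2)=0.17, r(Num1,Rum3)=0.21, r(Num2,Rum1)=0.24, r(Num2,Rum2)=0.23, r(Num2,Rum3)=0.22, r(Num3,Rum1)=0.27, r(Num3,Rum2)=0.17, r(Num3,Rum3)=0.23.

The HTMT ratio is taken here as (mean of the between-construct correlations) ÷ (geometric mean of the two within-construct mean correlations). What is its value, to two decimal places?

0.35

Mean between = 1.96/9 = 0.2178.
Mean within-Num = 2.03/3 = 0.6767; mean within-Rum = 1.75/3 = 0.5833.
Geometric mean = √(0.6767 × 0.5833) = 0.6283.
HTMT = 0.2178 / 0.6283 = 0.35.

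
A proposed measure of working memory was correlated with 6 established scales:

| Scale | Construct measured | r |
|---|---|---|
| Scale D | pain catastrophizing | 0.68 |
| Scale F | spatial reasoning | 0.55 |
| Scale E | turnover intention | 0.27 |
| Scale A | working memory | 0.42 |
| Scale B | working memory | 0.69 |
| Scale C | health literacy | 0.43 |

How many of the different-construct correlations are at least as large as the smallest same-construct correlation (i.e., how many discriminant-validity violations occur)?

Convergent (same construct = working memory): Scale A, Scale B.
Smallest convergent = 0.42. Discriminant values: 0.68, 0.55, 0.27, 0.43; count ≥ 0.42 → 3.

3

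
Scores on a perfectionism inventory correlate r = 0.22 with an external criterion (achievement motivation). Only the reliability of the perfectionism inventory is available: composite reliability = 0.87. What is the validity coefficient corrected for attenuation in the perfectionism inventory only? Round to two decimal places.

Single correction: r_c = r_obs / √r_xx = 0.22 / √0.87 = 0.22 / 0.9327 ≈ 0.24.

0.24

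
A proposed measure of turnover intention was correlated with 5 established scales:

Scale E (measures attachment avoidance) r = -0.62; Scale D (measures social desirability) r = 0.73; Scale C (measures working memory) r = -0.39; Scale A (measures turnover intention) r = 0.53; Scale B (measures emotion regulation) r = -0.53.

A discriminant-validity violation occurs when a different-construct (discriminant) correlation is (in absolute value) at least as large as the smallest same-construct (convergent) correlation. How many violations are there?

Convergent (same construct = turnover intention): Scale A.
Smallest convergent = 0.53. Discriminant |r|: 0.62, 0.73, 0.39, 0.53; count ≥ 0.53 → 3.

3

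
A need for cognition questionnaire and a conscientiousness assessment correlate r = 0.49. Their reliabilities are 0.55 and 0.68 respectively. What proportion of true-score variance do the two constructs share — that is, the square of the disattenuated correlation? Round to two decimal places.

0.64

Disattenuated r = 0.49 / √(0.55 × 0.68) = 0.49 / 0.6116 = 0.8012.
Shared true-score variance = 0.8012² = 0.6419 ≈ 0.64.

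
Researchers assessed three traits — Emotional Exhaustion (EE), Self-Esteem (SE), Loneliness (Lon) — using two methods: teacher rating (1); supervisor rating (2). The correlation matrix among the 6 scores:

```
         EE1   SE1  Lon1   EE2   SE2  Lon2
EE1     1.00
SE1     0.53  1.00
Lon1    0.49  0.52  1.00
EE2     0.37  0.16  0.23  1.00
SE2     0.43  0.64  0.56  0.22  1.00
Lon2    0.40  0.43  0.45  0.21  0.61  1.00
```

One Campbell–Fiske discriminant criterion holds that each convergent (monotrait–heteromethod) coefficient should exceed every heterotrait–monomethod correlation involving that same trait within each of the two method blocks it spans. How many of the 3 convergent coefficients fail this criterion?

2

Checking each validity diagonal entry against its comparison values:
EE (methods 1·2): 0.37 vs {0.53, 0.22, 0.49, 0.21} → fail.
SE (methods 1·2): 0.64 vs {0.53, 0.22, 0.52, 0.61} → pass.
Lon (methods 1·2): 0.45 vs {0.49, 0.21, 0.52, 0.61} → fail.
2 of 3 fail.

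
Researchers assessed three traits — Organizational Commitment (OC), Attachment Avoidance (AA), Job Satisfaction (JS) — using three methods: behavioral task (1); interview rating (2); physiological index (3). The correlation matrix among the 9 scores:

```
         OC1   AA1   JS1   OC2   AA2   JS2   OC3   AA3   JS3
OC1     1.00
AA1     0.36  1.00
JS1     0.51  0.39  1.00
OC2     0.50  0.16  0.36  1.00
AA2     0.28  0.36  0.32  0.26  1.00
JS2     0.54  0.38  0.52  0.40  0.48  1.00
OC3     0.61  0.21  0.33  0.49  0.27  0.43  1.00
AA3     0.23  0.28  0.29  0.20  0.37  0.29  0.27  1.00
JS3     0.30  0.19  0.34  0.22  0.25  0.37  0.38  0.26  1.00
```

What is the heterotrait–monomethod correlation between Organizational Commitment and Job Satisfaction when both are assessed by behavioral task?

Different traits, same method: r(OC1, JS1) = 0.51.

0.51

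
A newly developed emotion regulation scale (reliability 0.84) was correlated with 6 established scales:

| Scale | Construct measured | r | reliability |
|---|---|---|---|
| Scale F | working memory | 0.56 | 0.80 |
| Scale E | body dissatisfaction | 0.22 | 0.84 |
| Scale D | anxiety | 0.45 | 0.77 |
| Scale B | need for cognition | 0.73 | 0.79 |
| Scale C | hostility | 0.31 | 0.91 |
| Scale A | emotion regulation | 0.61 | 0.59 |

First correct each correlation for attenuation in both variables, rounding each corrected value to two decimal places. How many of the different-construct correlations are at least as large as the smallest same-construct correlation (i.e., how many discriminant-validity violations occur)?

1

Disattenuated r (r / √(r_scale · r_new)):
  Scale F (disc): 0.56 / √(0.80·0.84) = 0.68
  Scale E (disc): 0.22 / √(0.84·0.84) = 0.26
  Scale D (disc): 0.45 / √(0.77·0.84) = 0.56
  Scale B (disc): 0.73 / √(0.79·0.84) = 0.90
  Scale C (disc): 0.31 / √(0.91·0.84) = 0.35
  Scale A (conv): 0.61 / √(0.59·0.84) = 0.87
Smallest convergent = 0.87. Discriminant values: 0.68, 0.26, 0.56, 0.90, 0.35; count ≥ 0.87 → 1.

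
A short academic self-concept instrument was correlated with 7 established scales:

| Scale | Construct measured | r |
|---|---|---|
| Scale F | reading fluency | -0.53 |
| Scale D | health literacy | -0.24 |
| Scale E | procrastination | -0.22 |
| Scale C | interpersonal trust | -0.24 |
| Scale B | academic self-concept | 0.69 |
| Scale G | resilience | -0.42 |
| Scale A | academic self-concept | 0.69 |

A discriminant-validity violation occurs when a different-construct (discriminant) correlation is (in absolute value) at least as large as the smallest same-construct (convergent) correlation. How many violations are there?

Convergent (same construct = academic self-concept): Scale B, Scale A.
Smallest convergent = 0.69. Discriminant |r|: 0.53, 0.24, 0.22, 0.24, 0.42; count ≥ 0.69 → 0.

0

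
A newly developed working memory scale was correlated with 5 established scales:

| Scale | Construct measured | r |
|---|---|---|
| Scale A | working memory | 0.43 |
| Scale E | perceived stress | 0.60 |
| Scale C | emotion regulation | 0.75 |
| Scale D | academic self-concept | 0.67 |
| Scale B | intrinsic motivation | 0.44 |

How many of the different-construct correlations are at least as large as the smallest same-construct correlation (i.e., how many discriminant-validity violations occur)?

Convergent (same construct = working memory): Scale A.
Smallest convergent = 0.43. Discriminant values: 0.60, 0.75, 0.67, 0.44; count ≥ 0.43 → 4.

4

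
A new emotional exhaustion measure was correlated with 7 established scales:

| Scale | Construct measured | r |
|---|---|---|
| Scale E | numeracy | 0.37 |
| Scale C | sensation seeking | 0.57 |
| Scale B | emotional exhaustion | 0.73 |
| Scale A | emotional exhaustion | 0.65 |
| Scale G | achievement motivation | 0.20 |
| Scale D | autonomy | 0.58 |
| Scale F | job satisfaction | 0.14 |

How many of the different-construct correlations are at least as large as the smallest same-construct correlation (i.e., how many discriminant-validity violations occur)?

Convergent (same construct = emotional exhaustion): Scale B, Scale A.
Smallest convergent = 0.65. Discriminant values: 0.37, 0.57, 0.20, 0.58, 0.14; count ≥ 0.65 → 0.

0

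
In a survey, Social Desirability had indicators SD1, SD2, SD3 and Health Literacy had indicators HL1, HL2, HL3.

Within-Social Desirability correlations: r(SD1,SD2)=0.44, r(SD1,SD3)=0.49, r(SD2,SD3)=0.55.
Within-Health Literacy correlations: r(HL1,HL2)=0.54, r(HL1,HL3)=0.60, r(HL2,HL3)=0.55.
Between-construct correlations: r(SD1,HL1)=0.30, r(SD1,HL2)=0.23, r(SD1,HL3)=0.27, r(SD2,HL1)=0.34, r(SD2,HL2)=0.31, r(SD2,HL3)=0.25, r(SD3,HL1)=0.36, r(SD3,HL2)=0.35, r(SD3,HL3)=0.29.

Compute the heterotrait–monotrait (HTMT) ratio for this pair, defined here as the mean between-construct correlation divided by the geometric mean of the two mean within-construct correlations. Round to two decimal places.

0.57

Mean heterotrait r = 2.70/9 = 0.3000.
Mean within-SD = 1.48/3 = 0.4933; mean within-HL = 1.69/3 = 0.5633.
Geometric mean = √(0.4933 × 0.5633) = 0.5271.
HTMT = 0.3000 / 0.5271 = 0.57.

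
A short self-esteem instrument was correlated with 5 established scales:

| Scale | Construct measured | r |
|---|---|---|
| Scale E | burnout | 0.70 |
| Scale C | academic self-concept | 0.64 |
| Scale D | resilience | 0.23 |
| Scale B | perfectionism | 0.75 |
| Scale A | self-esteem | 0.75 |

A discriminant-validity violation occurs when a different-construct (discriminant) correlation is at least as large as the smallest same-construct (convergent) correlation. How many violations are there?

1

Convergent (same construct = self-esteem): Scale A.
Smallest convergent = 0.75. Discriminant values: 0.70, 0.64, 0.23, 0.75; count ≥ 0.75 → 1.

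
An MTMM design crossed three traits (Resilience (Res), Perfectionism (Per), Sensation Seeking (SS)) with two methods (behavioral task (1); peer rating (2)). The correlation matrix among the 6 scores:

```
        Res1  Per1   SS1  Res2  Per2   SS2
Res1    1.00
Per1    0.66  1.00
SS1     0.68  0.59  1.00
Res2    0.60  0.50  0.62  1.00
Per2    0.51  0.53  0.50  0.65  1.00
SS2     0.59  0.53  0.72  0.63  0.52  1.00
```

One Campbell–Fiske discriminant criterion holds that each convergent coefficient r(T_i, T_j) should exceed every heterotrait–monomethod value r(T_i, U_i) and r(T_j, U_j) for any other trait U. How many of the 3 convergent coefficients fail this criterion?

2

Checking each validity diagonal entry against its comparison values:
Res (methods 1·2): 0.60 vs {0.66, 0.65, 0.68, 0.63} → fail.
Per (methods 1·2): 0.53 vs {0.66, 0.65, 0.59, 0.52} → fail.
SS (methods 1·2): 0.72 vs {0.68, 0.63, 0.59, 0.52} → pass.
2 of 3 fail.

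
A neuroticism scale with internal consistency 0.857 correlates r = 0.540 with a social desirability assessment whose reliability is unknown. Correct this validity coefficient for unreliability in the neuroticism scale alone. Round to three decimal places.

Single correction: r_c = r_obs / √r_xx = 0.540 / √0.857 = 0.540 / 0.9257 ≈ 0.583.

0.583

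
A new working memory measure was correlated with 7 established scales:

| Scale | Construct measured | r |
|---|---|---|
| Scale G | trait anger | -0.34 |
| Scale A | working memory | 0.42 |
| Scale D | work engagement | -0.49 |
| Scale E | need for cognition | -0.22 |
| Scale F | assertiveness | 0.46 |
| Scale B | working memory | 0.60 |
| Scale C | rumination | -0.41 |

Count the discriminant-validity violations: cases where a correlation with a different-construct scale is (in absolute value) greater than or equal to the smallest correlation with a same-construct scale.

Convergent (same construct = working memory): Scale A, Scale B.
Smallest convergent = 0.42. Discriminant |r|: 0.34, 0.49, 0.22, 0.46, 0.41; count ≥ 0.42 → 2.

2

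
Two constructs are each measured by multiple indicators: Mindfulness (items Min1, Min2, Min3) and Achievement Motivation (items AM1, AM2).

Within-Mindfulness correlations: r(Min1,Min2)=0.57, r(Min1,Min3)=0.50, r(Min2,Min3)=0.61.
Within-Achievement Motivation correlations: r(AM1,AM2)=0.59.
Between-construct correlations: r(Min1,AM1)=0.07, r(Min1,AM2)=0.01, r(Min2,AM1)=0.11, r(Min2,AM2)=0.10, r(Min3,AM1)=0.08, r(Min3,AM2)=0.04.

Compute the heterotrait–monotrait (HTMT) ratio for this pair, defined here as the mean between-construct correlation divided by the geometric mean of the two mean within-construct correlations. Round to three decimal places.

0.119

Mean heterotrait r = 0.41/6 = 0.0683.
Mean within-Min = 1.68/3 = 0.5600; mean within-AM = 0.59/1 = 0.5900.
Geometric mean = √(0.5600 × 0.5900) = 0.5748.
HTMT = 0.0683 / 0.5748 = 0.119.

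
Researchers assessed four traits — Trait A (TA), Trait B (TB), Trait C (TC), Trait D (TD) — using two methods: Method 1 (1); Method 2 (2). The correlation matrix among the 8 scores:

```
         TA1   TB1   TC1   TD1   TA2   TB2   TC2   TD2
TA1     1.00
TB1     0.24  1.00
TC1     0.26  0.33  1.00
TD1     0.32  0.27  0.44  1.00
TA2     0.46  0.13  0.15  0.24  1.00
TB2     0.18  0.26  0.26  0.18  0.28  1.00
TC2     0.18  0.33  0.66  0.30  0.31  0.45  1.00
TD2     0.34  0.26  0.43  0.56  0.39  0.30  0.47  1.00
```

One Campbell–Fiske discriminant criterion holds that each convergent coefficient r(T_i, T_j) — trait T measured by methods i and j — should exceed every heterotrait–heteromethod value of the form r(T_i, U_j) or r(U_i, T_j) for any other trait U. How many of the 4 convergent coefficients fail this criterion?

Checking each validity diagonal entry against its comparison values:
TA (methods 1·2): 0.46 vs {0.18, 0.13, 0.18, 0.15, 0.34, 0.24} → pass.
TB (methods 1·2): 0.26 vs {0.13, 0.18, 0.33, 0.26, 0.26, 0.18} → fail.
TC (methods 1·2): 0.66 vs {0.15, 0.18, 0.26, 0.33, 0.43, 0.30} → pass.
TD (methods 1·2): 0.56 vs {0.24, 0.34, 0.18, 0.26, 0.30, 0.43} → pass.
1 of 4 fail.

1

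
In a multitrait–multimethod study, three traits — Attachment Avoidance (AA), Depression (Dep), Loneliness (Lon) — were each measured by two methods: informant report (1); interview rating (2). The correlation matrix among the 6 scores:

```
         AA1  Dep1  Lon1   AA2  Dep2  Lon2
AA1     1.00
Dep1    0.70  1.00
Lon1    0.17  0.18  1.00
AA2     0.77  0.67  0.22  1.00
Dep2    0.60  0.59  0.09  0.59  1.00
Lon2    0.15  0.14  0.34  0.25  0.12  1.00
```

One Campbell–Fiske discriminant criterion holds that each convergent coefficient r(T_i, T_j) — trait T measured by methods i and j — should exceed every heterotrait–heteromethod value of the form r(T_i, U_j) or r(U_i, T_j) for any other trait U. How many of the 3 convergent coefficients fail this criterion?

Convergent coefficients and their comparison sets:
AA (methods 1·2): 0.77 vs {0.60, 0.67, 0.15, 0.22} → pass.
Dep (methods 1·2): 0.59 vs {0.67, 0.60, 0.14, 0.09} → fail.
Lon (methods 1·2): 0.34 vs {0.22, 0.15, 0.09, 0.14} → pass.
1 of 3 fail.

1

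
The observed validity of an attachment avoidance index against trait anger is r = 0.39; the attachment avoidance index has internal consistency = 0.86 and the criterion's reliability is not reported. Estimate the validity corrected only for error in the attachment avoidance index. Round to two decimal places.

Single correction: r_c = r_obs / √r_xx = 0.39 / √0.86 = 0.39 / 0.9274 ≈ 0.42.

0.42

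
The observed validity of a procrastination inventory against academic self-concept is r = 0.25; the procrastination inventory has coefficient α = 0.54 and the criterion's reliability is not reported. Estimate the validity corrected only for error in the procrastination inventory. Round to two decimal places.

0.34

Single correction: r_c = r_obs / √r_xx = 0.25 / √0.54 = 0.25 / 0.7348 ≈ 0.34.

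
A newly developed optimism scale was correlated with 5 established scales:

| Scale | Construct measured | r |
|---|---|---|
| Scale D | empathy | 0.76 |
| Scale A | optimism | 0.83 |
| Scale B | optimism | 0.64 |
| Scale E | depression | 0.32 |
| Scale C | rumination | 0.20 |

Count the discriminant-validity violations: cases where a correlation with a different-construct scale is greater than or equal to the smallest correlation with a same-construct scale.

1

Convergent (same construct = optimism): Scale A, Scale B.
Smallest convergent = 0.64. Discriminant values: 0.76, 0.32, 0.20; count ≥ 0.64 → 1.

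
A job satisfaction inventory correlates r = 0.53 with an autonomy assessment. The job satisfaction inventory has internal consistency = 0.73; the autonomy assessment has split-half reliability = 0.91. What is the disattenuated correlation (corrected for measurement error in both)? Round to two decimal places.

0.65

r_true = r_obs / √(r_xx · r_yy) = 0.53 / √(0.73 × 0.91) = 0.53 / √0.6643 = 0.53 / 0.8150 ≈ 0.65.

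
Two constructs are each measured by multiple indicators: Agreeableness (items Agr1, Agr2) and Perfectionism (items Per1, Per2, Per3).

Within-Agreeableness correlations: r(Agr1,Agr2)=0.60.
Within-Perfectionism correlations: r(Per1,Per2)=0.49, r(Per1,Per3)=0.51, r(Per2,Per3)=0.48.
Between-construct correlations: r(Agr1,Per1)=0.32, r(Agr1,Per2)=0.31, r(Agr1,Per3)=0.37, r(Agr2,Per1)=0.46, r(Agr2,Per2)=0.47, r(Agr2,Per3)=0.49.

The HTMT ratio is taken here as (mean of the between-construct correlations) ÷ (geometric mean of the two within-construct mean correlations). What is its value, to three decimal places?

Between-construct mean = 2.42/6 = 0.4033.
Mean within-Agr = 0.60/1 = 0.6000; mean within-Per = 1.48/3 = 0.4933.
Geometric mean = √(0.6000 × 0.4933) = 0.5440.
HTMT = 0.4033 / 0.5440 = 0.741.

0.741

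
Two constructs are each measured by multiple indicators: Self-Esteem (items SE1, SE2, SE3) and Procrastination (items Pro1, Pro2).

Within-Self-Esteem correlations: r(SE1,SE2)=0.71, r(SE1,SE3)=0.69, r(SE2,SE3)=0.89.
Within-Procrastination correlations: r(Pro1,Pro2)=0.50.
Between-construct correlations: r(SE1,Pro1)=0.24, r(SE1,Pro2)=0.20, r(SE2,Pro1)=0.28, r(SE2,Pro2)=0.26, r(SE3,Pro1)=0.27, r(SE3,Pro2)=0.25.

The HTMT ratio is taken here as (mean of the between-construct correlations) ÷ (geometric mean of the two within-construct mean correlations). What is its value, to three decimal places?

Mean heterotrait r = 1.50/6 = 0.2500.
Mean within-SE = 2.29/3 = 0.7633; mean within-Pro = 0.50/1 = 0.5000.
Geometric mean = √(0.7633 × 0.5000) = 0.6178.
HTMT = 0.2500 / 0.6178 = 0.405.

0.405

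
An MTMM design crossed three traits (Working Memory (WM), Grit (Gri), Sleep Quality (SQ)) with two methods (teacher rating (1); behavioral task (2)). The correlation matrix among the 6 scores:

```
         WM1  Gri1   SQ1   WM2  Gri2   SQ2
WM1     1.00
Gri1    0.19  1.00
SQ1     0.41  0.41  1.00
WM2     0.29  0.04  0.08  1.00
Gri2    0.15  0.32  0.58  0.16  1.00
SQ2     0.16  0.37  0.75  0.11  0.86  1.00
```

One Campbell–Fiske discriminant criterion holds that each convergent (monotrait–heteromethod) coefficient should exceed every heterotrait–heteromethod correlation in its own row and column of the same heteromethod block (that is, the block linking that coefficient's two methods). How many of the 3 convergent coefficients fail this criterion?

Each convergent coefficient versus the relevant comparison correlations:
WM (methods 1·2): 0.29 vs {0.15, 0.04, 0.16, 0.08} → pass.
Gri (methods 1·2): 0.32 vs {0.04, 0.15, 0.37, 0.58} → fail.
SQ (methods 1·2): 0.75 vs {0.08, 0.16, 0.58, 0.37} → pass.
1 of 3 fail.

1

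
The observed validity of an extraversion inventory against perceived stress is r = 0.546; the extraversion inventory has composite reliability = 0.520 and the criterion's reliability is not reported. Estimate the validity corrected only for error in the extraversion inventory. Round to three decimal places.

0.757

Single correction: r_c = r_obs / √r_xx = 0.546 / √0.520 = 0.546 / 0.7211 ≈ 0.757.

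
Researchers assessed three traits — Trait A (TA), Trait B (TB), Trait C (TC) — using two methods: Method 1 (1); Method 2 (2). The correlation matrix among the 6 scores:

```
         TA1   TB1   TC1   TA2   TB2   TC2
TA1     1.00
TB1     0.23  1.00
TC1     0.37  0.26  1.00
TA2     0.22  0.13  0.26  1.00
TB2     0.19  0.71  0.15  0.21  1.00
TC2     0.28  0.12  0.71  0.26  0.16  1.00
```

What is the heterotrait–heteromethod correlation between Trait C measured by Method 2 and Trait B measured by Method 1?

Different traits and methods: r(TC2, TB1) = 0.12.

0.12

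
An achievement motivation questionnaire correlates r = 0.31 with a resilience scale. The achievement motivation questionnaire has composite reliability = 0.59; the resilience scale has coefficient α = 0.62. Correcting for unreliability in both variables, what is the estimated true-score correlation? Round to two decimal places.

0.51

r_true = r_obs / √(r_xx · r_yy) = 0.31 / √(0.59 × 0.62) = 0.31 / √0.3658 = 0.31 / 0.6048 ≈ 0.51.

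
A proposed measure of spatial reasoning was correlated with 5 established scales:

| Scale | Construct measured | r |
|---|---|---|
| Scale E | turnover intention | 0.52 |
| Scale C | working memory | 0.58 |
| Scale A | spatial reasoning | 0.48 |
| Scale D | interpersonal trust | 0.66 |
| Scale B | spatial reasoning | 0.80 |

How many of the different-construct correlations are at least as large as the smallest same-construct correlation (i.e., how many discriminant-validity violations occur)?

3

Convergent (same construct = spatial reasoning): Scale A, Scale B.
Smallest convergent = 0.48. Discriminant values: 0.52, 0.58, 0.66; count ≥ 0.48 → 3.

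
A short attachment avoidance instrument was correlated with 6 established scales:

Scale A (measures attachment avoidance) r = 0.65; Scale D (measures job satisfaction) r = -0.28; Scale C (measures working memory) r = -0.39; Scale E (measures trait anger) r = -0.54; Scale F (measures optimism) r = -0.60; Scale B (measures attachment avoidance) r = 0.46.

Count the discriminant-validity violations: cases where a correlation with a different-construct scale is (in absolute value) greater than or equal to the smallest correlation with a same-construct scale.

2

Convergent (same construct = attachment avoidance): Scale A, Scale B.
Smallest convergent = 0.46. Discriminant |r|: 0.28, 0.39, 0.54, 0.60; count ≥ 0.46 → 2.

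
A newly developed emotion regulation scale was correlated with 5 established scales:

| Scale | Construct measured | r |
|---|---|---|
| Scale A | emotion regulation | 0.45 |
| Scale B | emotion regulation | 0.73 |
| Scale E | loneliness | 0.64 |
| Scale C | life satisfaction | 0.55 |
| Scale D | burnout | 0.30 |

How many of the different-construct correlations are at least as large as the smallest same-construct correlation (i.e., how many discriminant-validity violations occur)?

Convergent (same construct = emotion regulation): Scale A, Scale B.
Smallest convergent = 0.45. Discriminant values: 0.64, 0.55, 0.30; count ≥ 0.45 → 2.

2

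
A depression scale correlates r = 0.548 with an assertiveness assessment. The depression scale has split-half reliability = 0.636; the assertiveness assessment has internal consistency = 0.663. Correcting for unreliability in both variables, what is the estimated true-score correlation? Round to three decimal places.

r_true = r_obs / √(r_xx · r_yy) = 0.548 / √(0.636 × 0.663) = 0.548 / √0.421668 = 0.548 / 0.6494 ≈ 0.844.

0.844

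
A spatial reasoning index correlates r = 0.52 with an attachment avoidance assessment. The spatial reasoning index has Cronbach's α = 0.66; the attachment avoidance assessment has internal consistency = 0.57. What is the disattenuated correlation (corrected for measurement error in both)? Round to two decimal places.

0.85

r_true = r_obs / √(r_xx · r_yy) = 0.52 / √(0.66 × 0.57) = 0.52 / √0.3762 = 0.52 / 0.6134 ≈ 0.85.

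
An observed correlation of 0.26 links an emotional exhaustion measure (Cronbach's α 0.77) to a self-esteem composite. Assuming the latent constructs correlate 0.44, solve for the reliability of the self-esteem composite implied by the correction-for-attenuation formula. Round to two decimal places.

0.45

r_true = r_obs / √(r_xx · r_yy) ⇒ 0.44 = 0.26 / √(0.77 · r_yy).
√(0.77 · r_yy) = 0.26 / 0.44 = 0.5909; 0.77 · r_yy = 0.3492; r_yy = 0.3492 / 0.77 ≈ 0.45.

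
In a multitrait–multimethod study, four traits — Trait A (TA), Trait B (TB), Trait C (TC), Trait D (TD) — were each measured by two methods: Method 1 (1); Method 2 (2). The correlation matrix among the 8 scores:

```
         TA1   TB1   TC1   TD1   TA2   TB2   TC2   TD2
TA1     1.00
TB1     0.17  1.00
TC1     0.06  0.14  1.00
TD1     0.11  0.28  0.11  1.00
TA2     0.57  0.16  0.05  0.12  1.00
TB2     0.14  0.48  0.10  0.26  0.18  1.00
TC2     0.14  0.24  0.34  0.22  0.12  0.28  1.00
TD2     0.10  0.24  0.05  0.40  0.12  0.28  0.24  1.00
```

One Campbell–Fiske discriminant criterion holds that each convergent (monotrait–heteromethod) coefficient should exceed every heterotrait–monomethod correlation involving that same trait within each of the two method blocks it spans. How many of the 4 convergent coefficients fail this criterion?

Each convergent coefficient versus the relevant comparison correlations:
TA (methods 1·2): 0.57 vs {0.17, 0.18, 0.06, 0.12, 0.11, 0.12} → pass.
TB (methods 1·2): 0.48 vs {0.17, 0.18, 0.14, 0.28, 0.28, 0.28} → pass.
TC (methods 1·2): 0.34 vs {0.06, 0.12, 0.14, 0.28, 0.11, 0.24} → pass.
TD (methods 1·2): 0.40 vs {0.11, 0.12, 0.28, 0.28, 0.11, 0.24} → pass.
0 of 4 fail.

0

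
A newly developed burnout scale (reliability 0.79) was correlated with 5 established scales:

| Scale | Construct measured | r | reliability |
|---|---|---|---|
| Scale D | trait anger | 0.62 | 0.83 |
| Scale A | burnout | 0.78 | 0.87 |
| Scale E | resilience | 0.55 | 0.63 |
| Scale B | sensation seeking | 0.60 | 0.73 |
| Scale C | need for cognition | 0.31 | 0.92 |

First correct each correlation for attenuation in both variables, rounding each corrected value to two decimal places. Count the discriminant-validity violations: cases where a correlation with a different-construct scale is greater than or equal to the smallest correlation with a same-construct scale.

0

Disattenuated r (r / √(r_scale · r_new)):
  Scale D (disc): 0.62 / √(0.83·0.79) = 0.77
  Scale A (conv): 0.78 / √(0.87·0.79) = 0.94
  Scale E (disc): 0.55 / √(0.63·0.79) = 0.78
  Scale B (disc): 0.60 / √(0.73·0.79) = 0.79
  Scale C (disc): 0.31 / √(0.92·0.79) = 0.36
Smallest convergent = 0.94. Discriminant values: 0.77, 0.78, 0.79, 0.36; count ≥ 0.94 → 0.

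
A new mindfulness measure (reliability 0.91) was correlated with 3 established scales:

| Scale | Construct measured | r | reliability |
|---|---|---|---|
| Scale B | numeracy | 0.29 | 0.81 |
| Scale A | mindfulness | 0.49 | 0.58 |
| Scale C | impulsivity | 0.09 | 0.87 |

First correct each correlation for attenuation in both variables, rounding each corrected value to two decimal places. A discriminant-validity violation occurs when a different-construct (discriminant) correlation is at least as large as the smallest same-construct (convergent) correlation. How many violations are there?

Disattenuated r (r / √(r_scale · r_new)):
  Scale B (disc): 0.29 / √(0.81·0.91) = 0.34
  Scale A (conv): 0.49 / √(0.58·0.91) = 0.67
  Scale C (disc): 0.09 / √(0.87·0.91) = 0.10
Smallest convergent = 0.67. Discriminant values: 0.34, 0.10; count ≥ 0.67 → 0.

0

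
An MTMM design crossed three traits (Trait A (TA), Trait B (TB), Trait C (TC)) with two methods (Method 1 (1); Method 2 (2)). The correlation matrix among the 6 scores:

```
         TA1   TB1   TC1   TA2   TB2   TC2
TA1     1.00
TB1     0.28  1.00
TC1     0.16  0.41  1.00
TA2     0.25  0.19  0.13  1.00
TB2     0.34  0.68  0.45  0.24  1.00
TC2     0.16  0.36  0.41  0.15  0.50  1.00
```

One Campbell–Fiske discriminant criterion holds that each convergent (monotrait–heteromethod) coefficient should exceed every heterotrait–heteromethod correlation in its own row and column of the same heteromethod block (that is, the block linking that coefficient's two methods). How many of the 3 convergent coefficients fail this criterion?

Each convergent coefficient versus the relevant comparison correlations:
TA (methods 1·2): 0.25 vs {0.34, 0.19, 0.16, 0.13} → fail.
TB (methods 1·2): 0.68 vs {0.19, 0.34, 0.36, 0.45} → pass.
TC (methods 1·2): 0.41 vs {0.13, 0.16, 0.45, 0.36} → fail.
2 of 3 fail.

2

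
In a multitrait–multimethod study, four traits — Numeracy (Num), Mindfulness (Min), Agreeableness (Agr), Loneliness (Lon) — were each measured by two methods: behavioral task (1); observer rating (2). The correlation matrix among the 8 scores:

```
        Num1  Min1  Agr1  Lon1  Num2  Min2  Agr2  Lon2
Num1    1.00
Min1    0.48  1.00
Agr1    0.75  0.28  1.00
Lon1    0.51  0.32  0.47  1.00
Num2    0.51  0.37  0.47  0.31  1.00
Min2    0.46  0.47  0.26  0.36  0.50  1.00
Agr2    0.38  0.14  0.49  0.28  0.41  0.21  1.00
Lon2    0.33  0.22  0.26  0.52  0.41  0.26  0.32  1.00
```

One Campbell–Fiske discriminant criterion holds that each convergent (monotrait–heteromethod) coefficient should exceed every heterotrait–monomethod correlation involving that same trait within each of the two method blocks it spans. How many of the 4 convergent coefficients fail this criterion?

3

Convergent coefficients and their comparison sets:
Num (methods 1·2): 0.51 vs {0.48, 0.50, 0.75, 0.41, 0.51, 0.41} → fail.
Min (methods 1·2): 0.47 vs {0.48, 0.50, 0.28, 0.21, 0.32, 0.26} → fail.
Agr (methods 1·2): 0.49 vs {0.75, 0.41, 0.28, 0.21, 0.47, 0.32} → fail.
Lon (methods 1·2): 0.52 vs {0.51, 0.41, 0.32, 0.26, 0.47, 0.32} → pass.
3 of 4 fail.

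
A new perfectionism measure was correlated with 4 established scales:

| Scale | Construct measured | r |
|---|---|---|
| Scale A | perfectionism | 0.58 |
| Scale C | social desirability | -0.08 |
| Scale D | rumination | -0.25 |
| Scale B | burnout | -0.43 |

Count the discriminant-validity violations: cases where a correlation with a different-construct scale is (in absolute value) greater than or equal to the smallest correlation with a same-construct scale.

Convergent (same construct = perfectionism): Scale A.
Smallest convergent = 0.58. Discriminant |r|: 0.08, 0.25, 0.43; count ≥ 0.58 → 0.

0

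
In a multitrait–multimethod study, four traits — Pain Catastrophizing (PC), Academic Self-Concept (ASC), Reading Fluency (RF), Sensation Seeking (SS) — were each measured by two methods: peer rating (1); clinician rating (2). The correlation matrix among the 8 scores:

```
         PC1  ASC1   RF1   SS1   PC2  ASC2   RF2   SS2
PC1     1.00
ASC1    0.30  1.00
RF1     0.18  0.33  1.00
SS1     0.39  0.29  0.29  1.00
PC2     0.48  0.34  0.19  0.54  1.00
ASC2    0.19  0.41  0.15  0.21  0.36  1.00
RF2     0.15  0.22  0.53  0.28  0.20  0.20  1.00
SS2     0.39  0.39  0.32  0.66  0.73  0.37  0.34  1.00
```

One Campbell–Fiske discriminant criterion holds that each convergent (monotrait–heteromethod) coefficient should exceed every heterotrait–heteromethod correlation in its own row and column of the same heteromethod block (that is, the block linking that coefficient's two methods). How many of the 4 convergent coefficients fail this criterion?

Checking each validity diagonal entry against its comparison values:
PC (methods 1·2): 0.48 vs {0.19, 0.34, 0.15, 0.19, 0.39, 0.54} → fail.
ASC (methods 1·2): 0.41 vs {0.34, 0.19, 0.22, 0.15, 0.39, 0.21} → pass.
RF (methods 1·2): 0.53 vs {0.19, 0.15, 0.15, 0.22, 0.32, 0.28} → pass.
SS (methods 1·2): 0.66 vs {0.54, 0.39, 0.21, 0.39, 0.28, 0.32} → pass.
1 of 4 fail.

1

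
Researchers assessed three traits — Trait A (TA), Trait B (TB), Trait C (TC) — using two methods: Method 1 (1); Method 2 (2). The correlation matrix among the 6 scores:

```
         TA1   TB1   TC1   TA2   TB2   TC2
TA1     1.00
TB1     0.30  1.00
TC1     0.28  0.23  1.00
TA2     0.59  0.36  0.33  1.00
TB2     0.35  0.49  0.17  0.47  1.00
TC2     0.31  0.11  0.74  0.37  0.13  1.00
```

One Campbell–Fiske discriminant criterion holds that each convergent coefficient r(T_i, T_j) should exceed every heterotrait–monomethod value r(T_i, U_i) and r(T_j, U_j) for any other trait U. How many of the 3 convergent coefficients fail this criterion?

0

Checking each validity diagonal entry against its comparison values:
TA (methods 1·2): 0.59 vs {0.30, 0.47, 0.28, 0.37} → pass.
TB (methods 1·2): 0.49 vs {0.30, 0.47, 0.23, 0.13} → pass.
TC (methods 1·2): 0.74 vs {0.28, 0.37, 0.23, 0.13} → pass.
0 of 3 fail.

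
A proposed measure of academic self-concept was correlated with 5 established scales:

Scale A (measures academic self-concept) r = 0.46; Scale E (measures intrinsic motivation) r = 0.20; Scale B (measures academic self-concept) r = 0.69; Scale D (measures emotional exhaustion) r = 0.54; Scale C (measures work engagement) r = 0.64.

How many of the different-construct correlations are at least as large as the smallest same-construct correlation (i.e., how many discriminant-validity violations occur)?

Convergent (same construct = academic self-concept): Scale A, Scale B.
Smallest convergent = 0.46. Discriminant values: 0.20, 0.54, 0.64; count ≥ 0.46 → 2.

2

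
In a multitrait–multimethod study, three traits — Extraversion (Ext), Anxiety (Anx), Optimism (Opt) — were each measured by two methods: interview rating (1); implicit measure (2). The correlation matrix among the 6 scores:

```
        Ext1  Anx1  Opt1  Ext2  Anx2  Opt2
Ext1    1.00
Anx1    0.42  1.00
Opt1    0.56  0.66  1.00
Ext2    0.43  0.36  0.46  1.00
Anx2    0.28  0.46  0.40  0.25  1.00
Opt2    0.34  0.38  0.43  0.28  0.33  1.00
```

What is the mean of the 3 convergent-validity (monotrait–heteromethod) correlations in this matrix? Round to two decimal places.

0.44

Convergent values: 0.43, 0.46, 0.43; mean = 1.32/3 = 0.44.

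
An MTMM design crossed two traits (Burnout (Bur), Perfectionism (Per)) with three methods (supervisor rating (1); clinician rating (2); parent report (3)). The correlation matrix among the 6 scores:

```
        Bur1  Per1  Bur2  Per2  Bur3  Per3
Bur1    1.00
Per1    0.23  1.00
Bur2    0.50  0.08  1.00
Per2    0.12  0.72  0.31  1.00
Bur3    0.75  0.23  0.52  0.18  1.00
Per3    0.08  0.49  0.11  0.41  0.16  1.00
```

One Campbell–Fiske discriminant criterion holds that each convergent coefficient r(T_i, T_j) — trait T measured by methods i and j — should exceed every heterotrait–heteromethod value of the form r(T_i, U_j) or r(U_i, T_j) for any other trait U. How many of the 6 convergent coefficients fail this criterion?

0

Checking each validity diagonal entry against its comparison values:
Bur (methods 1·2): 0.50 vs {0.12, 0.08} → pass.
Bur (methods 1·3): 0.75 vs {0.08, 0.23} → pass.
Bur (methods 2·3): 0.52 vs {0.11, 0.18} → pass.
Per (methods 1·2): 0.72 vs {0.08, 0.12} → pass.
Per (methods 1·3): 0.49 vs {0.23, 0.08} → pass.
Per (methods 2·3): 0.41 vs {0.18, 0.11} → pass.
0 of 6 fail.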